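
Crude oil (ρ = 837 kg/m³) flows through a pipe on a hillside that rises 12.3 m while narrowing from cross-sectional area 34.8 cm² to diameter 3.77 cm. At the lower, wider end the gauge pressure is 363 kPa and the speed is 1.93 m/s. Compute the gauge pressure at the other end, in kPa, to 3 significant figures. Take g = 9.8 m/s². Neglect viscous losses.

Mass conservation (A₁v₁ = A₂v₂) gives v₂ = 1.93 × 34.8/11.2 = 6.02 m/s.
Energy conservation along the streamline gives P₂ = P₁ − ½ρ(v₂² − v₁²) − ρg(h₂ − h₁).
P₂ = 363000 + ½·837·(1.93² − 6.02²) − 837·9.8·(+12.3) = 363000 + (-13600) − (101000) = 249000 Pa.

249 kPa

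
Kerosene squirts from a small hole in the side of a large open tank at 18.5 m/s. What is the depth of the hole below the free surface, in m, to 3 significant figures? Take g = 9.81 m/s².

Inverting v = √(2gh) gives h = v² / 2g.
h = 18.5²/(2·9.81) = 342/19.62 = 17.4 m.

h ≈ 17.4 m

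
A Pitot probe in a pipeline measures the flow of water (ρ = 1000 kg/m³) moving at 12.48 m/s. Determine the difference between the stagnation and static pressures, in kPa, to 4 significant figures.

The dynamic pressure equals the rise in static pressure at the stagnation point: ΔP = ½ρv².
ΔP = ½·1000·12.48² = 77880 Pa.

ΔP ≈ 77.88 kPa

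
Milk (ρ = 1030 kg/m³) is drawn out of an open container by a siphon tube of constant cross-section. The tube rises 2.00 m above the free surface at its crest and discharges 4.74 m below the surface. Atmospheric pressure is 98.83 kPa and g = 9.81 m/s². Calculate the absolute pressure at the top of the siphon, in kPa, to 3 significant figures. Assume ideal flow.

P_top ≈ 30.7 kPa

From the surface to the outlet (both open to atmosphere, surface at rest): v = √(2g·h_out) = √(2·9.81·4.74) = 9.64 m/s.
Continuity keeps v the same throughout the tube; from surface to crest, P_atm + 0 = P_top + ½ρv² + ρg·h_top.
P_top = 98830 − ½·1030·9.64² − 1030·9.81·2.00 = 30700 Pa.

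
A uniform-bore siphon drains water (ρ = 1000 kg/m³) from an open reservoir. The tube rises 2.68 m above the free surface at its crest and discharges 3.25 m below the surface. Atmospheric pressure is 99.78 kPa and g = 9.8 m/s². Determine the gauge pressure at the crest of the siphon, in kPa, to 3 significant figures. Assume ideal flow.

P_gauge ≈ -58.1 kPa

Bernoulli surface→outlet gives ½v² = g·h_out, so v = √(2·9.8·3.25) = 7.98 m/s.
The bore is uniform, so the speed at the crest is the same v. Bernoulli surface→crest: P_atm = P_top + ½ρv² + ρg·h_top.
P_top = 99780 − ½·1000·7.98² − 1000·9.8·2.68 = 41700 Pa. So P_gauge = P_top − P_atm = -58100 Pa.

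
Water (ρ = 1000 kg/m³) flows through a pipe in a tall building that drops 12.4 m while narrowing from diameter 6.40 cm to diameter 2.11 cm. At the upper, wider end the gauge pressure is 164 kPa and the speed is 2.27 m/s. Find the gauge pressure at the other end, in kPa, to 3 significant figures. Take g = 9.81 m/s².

The volume flow rate is constant, so v₂ = (A₁/A₂)v₁ = (32.2/3.50)·2.27 = 20.9 m/s.
Bernoulli: P₁ + ½ρv₁² + ρg h₁ = P₂ + ½ρv₂² + ρg h₂, so P₂ = P₁ + ½ρ(v₁² − v₂²) − ρg(h₂ − h₁).
P₂ = 164000 + ½·1000·(2.27² − 20.9²) − 1000·9.81·(−12.4) = 164000 + (-216000) − (-122000) = 70100 Pa.

P₂ ≈ 70.1 kPa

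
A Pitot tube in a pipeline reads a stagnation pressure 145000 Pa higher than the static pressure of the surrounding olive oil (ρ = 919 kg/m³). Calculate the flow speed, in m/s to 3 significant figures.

v = 17.8 m/s

At the stagnation point the flow is brought to rest, so Bernoulli gives P_stag − P_static = ½ρv².
v = √(2ΔP/ρ) = √(2·145000/919) = 17.8 m/s.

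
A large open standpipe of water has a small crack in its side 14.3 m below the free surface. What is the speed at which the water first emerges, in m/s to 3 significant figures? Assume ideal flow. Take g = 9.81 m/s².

v = 16.8 m/s

Torricelli's result v = √(2gh) gives v = √(2·9.81·14.3) = 16.8 m/s.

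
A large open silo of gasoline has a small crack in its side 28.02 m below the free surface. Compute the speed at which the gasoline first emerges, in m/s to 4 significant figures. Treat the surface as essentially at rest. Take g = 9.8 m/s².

v ≈ 23.43 m/s

Bernoulli from surface to hole (P equal, v_surface ≈ 0): v = √(2gh) = √(2×9.8×28.02) = 23.43 m/s.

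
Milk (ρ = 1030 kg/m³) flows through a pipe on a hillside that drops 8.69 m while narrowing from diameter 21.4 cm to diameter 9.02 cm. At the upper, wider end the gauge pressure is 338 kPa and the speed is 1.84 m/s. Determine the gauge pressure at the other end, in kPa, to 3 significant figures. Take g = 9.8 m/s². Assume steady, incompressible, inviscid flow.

By continuity, v₂ = v₁·A₁/A₂ = 1.84·(360/63.9) = 10.4 m/s.
Energy conservation along the streamline gives P₂ = P₁ − ½ρ(v₂² − v₁²) − ρg(h₂ − h₁).
P₂ = 338000 + ½·1030·(1.84² − 10.4²) − 1030·9.8·(−8.69) = 338000 + (-53500) − (-87700) = 372000 Pa.

P₂ ≈ 372 kPa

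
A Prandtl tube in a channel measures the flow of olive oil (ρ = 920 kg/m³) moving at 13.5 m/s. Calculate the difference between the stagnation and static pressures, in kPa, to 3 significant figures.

ΔP = 83.8 kPa

Bernoulli between the free stream and the stagnation point: ½ρv² = P_stag − P_static.
ΔP = ½·920·13.5² = 83800 Pa.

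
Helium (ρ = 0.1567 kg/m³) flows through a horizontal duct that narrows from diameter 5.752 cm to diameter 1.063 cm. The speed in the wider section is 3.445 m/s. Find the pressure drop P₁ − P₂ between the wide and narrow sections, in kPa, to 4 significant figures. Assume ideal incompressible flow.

Continuity gives A₁v₁ = A₂v₂, so v₂ = (25.99 cm²)/(0.8875 cm²) × 3.445 m/s = 100.9 m/s.
The pipe is horizontal, so Bernoulli reduces to P₁ + ½ρv₁² = P₂ + ½ρv₂².
P₁ − P₂ = ½·0.1567·(100.9² − 3.445²) = ½·0.1567·10160 = 796.3 Pa.

ΔP = 0.7963 kPa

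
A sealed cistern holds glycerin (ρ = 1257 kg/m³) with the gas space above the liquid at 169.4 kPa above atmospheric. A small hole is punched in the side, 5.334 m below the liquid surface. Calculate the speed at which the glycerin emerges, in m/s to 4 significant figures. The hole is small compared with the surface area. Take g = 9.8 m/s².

19.34 m/s

Take point 1 at the surface (v₁ ≈ 0) and point 2 at the hole (at atmospheric pressure). Bernoulli: P₁ + ρg h = P_atm + ½ρv₂².
With P₁ − P_atm = 169400 Pa, v₂ = √(2gh + 2ΔP/ρ) = √(2·9.8·5.334 + 2·169400/1257) = 19.34 m/s.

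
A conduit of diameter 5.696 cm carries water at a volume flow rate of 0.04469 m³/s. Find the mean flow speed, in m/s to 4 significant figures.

Q = 0.04469 m³/s = 0.04469 m³/s.
v = Q/A = 0.04469 / 0.002548 = 17.54 m/s.

v ≈ 17.54 m/s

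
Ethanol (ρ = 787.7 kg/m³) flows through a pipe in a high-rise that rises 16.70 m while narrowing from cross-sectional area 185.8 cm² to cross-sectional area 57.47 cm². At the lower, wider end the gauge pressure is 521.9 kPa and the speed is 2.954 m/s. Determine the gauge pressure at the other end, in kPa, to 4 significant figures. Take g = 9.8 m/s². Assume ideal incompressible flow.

The volume flow rate is constant, so v₂ = (A₁/A₂)v₁ = (185.8/57.47)·2.954 = 9.550 m/s.
Applying Bernoulli between the two ends and solving for P₂: P₂ = P₁ + ½ρ(v₁² − v₂²) − ρgΔh.
P₂ = 521900 + ½·787.7·(2.954² − 9.550²) − 787.7·9.8·(+16.70) = 521900 + (-32490) − (128900) = 360500 Pa.

360.5 kPa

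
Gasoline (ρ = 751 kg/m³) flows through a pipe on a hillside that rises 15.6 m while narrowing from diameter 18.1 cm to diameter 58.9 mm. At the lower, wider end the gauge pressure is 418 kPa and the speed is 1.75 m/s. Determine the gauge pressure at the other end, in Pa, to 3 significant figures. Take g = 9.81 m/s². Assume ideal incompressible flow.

By continuity, v₂ = v₁·A₁/A₂ = 1.75·(257/27.2) = 16.5 m/s.
Applying Bernoulli between the two ends and solving for P₂: P₂ = P₁ + ½ρ(v₁² − v₂²) − ρgΔh.
P₂ = 418000 + ½·751·(1.75² − 16.5²) − 751·9.81·(+15.6) = 418000 + (-101000) − (115000) = 202000 Pa.

202000 Pa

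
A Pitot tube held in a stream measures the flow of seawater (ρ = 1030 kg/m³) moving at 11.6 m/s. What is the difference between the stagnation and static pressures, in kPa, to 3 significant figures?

ΔP ≈ 69.3 kPa

Bernoulli between the free stream and the stagnation point: ½ρv² = P_stag − P_static.
ΔP = ½·1030·11.6² = 69300 Pa.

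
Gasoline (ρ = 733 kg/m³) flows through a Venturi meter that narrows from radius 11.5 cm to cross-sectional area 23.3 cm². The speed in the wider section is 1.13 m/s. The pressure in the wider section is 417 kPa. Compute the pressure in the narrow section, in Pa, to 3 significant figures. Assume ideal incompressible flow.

Continuity gives A₁v₁ = A₂v₂, so v₂ = (415 cm²)/(23.3 cm²) × 1.13 m/s = 20.1 m/s.
The pipe is horizontal, so Bernoulli reduces to P₁ + ½ρv₁² = P₂ + ½ρv₂².
P₂ = P₁ − ½ρ(v₂² − v₁²) = 417000 − ½·733·(20.1² − 1.13²) = 417000 − 148000 = 269000 Pa.

P₂ = 269000 Pa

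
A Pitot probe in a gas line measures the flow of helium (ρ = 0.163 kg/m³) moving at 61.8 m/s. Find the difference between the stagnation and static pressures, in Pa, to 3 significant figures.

Bernoulli between the free stream and the stagnation point: ½ρv² = P_stag − P_static.
ΔP = ½·0.163·61.8² = 311 Pa.

ΔP = 311 Pa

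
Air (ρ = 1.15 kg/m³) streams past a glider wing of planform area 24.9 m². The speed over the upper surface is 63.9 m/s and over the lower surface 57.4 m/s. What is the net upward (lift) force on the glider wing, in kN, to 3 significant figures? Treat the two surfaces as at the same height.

F ≈ 11.3 kN

The faster flow above has the lower pressure; Bernoulli (same height) gives ΔP = ½ρ(v_up² − v_low²).
ΔP = ½·1.15·(63.9² − 57.4²) = 453 Pa.
Lift = ΔP · A = 453 × 24.9 = 11300 N.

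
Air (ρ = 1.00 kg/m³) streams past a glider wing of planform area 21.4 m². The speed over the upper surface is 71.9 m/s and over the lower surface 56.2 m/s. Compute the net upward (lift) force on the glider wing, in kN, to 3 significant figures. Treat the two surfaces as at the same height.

F ≈ 21.5 kN

From P + ½ρv² = const at equal height, P_low − P_up = ½ρ(v_up² − v_low²).
ΔP = ½·1.00·(71.9² − 56.2²) = 1010 Pa.
Lift = ΔP · A = 1010 × 21.4 = 21500 N.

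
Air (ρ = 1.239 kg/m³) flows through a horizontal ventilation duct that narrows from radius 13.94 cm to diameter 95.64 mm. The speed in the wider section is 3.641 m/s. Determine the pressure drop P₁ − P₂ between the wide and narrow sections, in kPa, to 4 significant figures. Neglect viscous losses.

ΔP ≈ 0.5848 kPa

Continuity gives A₁v₁ = A₂v₂, so v₂ = (610.5 cm²)/(71.84 cm²) × 3.641 m/s = 30.94 m/s.
Along the horizontal streamline, P + ½ρv² is constant.
P₁ − P₂ = ½·1.239·(30.94² − 3.641²) = ½·1.239·944.1 = 584.8 Pa.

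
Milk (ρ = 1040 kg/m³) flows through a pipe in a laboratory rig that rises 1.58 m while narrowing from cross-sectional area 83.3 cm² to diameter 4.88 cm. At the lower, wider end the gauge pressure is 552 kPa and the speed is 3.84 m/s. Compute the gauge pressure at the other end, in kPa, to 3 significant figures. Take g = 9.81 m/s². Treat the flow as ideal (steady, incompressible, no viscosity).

Mass conservation (A₁v₁ = A₂v₂) gives v₂ = 3.84 × 83.3/18.7 = 17.1 m/s.
Energy conservation along the streamline gives P₂ = P₁ − ½ρ(v₂² − v₁²) − ρg(h₂ − h₁).
P₂ = 552000 + ½·1040·(3.84² − 17.1²) − 1040·9.81·(+1.58) = 552000 + (-144000) − (16100) = 391000 Pa.

P₂ ≈ 391 kPa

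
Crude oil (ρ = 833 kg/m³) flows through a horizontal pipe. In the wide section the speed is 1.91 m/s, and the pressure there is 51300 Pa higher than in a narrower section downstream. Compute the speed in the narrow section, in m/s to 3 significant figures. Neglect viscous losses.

v₂ = 11.3 m/s

Along the level pipe P + ½ρv² is conserved, hence v₂² = v₁² + 2(P₁ − P₂)/ρ.
v₂ = √(1.91² + 2·51300/833) = √(3.65 + 123) = 11.3 m/s.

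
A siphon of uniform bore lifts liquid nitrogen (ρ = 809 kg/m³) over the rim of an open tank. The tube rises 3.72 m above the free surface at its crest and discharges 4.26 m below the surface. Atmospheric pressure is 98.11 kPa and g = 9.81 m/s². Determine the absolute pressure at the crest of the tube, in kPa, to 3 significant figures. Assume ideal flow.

The outlet speed comes from Torricelli: v = √(2g·4.26) = 9.14 m/s.
Continuity keeps v the same throughout the tube; from surface to crest, P_atm + 0 = P_top + ½ρv² + ρg·h_top.
P_top = 98110 − ½·809·9.14² − 809·9.81·3.72 = 34800 Pa.

P_top ≈ 34.8 kPa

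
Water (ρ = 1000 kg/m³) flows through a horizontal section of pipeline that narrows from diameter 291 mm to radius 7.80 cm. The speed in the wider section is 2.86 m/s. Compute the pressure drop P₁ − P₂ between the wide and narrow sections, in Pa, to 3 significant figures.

45400 Pa

The volume flow rate is constant, so v₂ = (A₁/A₂)v₁ = (665/191)·2.86 = 9.95 m/s.
Bernoulli (h₁ = h₂): P₁ − P₂ = ½ρ(v₂² − v₁²).
P₁ − P₂ = ½·1000·(9.95² − 2.86²) = ½·1000·90.9 = 45400 Pa.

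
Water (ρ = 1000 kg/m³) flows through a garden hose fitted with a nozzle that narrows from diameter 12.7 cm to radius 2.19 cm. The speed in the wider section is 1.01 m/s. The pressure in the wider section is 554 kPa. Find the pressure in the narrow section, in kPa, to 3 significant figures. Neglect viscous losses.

The volume flow rate is constant, so v₂ = (A₁/A₂)v₁ = (127/15.1)·1.01 = 8.49 m/s.
Along the horizontal streamline, P + ½ρv² is constant.
P₂ = P₁ − ½ρ(v₂² − v₁²) = 554000 − ½·1000·(8.49² − 1.01²) = 554000 − 35500 = 518000 Pa.

P₂ ≈ 518 kPa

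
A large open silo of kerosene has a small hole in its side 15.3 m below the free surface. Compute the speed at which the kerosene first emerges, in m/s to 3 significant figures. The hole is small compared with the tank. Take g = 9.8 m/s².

v ≈ 17.3 m/s

The surface is effectively still and both ends are open, so ½v² = gh and v = √(2·9.8·15.3) = 17.3 m/s.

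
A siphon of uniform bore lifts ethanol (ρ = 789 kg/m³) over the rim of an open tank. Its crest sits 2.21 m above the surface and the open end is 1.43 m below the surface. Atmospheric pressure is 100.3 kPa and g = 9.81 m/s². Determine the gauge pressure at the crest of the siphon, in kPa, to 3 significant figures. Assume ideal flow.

P_gauge ≈ -28.2 kPa

From the surface to the outlet (both open to atmosphere, surface at rest): v = √(2g·h_out) = √(2·9.81·1.43) = 5.30 m/s.
The bore is uniform, so the speed at the crest is the same v. Bernoulli surface→crest: P_atm = P_top + ½ρv² + ρg·h_top.
P_top = 100300 − ½·789·5.30² − 789·9.81·2.21 = 72100 Pa. So P_gauge = P_top − P_atm = -28200 Pa.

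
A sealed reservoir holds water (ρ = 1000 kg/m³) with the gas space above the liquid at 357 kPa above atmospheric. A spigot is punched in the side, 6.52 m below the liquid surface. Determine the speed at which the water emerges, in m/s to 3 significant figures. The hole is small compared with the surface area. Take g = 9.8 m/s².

Take point 1 at the surface (v₁ ≈ 0) and point 2 at the hole (at atmospheric pressure). Bernoulli: P₁ + ρg h = P_atm + ½ρv₂².
With P₁ − P_atm = 357000 Pa, v₂ = √(2gh + 2ΔP/ρ) = √(2·9.8·6.52 + 2·357000/1000) = 29.0 m/s.

v = 29.0 m/s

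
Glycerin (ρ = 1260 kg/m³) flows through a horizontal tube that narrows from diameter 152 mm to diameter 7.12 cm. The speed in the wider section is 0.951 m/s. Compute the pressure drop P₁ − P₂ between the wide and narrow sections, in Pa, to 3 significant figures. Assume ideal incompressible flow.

11300 Pa

Mass conservation (A₁v₁ = A₂v₂) gives v₂ = 0.951 × 181/39.8 = 4.33 m/s.
The pipe is horizontal, so Bernoulli reduces to P₁ + ½ρv₁² = P₂ + ½ρv₂².
P₁ − P₂ = ½·1260·(4.33² − 0.951²) = ½·1260·17.9 = 11300 Pa.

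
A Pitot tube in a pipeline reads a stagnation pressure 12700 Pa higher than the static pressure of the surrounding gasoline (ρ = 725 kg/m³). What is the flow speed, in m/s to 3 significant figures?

v = 5.92 m/s

At the stagnation point the flow is brought to rest, so Bernoulli gives P_stag − P_static = ½ρv².
v = √(2ΔP/ρ) = √(2·12700/725) = 5.92 m/s.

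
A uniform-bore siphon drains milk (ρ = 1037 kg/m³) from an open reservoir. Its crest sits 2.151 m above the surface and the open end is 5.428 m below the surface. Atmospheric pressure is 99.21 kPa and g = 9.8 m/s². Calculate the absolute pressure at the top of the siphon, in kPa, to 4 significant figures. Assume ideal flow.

From the surface to the outlet (both open to atmosphere, surface at rest): v = √(2g·h_out) = √(2·9.8·5.428) = 10.31 m/s.
The bore is uniform, so the speed at the crest is the same v. Bernoulli surface→crest: P_atm = P_top + ½ρv² + ρg·h_top.
P_top = 99210 − ½·1037·10.31² − 1037·9.8·2.151 = 22190 Pa.

P_top ≈ 22.19 kPa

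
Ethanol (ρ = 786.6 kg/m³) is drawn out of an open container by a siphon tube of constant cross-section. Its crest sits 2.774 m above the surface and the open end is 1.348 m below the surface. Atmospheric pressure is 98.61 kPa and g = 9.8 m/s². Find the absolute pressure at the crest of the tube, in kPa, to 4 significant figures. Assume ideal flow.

P_top = 66.83 kPa

The outlet speed comes from Torricelli: v = √(2g·1.348) = 5.140 m/s.
With constant cross-section the crest speed equals v; applying Bernoulli from the surface up to the crest, P_top = P_atm − ½ρv² − ρg·h_top.
P_top = 98610 − ½·786.6·5.140² − 786.6·9.8·2.774 = 66830 Pa.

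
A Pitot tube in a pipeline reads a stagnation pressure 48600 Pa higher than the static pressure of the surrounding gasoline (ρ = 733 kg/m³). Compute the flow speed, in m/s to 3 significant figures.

v ≈ 11.5 m/s

At the stagnation point the flow is brought to rest, so Bernoulli gives P_stag − P_static = ½ρv².
v = √(2ΔP/ρ) = √(2·48600/733) = 11.5 m/s.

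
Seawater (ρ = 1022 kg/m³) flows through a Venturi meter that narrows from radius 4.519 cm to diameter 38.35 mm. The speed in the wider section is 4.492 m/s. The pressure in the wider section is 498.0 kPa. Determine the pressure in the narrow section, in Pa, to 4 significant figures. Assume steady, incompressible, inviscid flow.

Mass conservation (A₁v₁ = A₂v₂) gives v₂ = 4.492 × 64.16/11.55 = 24.95 m/s.
Along the horizontal streamline, P + ½ρv² is constant.
P₂ = P₁ − ½ρ(v₂² − v₁²) = 498000 − ½·1022·(24.95² − 4.492²) = 498000 − 307800 = 190200 Pa.

190200 Pa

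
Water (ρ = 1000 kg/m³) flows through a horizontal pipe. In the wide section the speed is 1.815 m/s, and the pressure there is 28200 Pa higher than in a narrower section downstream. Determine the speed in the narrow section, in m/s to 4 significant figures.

v₂ ≈ 7.726 m/s

With h₁ = h₂, rearranging Bernoulli gives v₂ = √(v₁² + 2ΔP/ρ).
v₂ = √(1.815² + 2·28200/1000) = √(3.294 + 56.40) = 7.726 m/s.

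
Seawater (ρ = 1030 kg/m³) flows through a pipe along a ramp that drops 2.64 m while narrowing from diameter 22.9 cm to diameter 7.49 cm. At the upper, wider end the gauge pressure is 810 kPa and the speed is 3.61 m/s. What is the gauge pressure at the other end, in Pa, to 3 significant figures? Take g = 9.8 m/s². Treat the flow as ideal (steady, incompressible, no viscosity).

257000 Pa

Continuity gives A₁v₁ = A₂v₂, so v₂ = (412 cm²)/(44.1 cm²) × 3.61 m/s = 33.7 m/s.
Bernoulli: P₁ + ½ρv₁² + ρg h₁ = P₂ + ½ρv₂² + ρg h₂, so P₂ = P₁ + ½ρ(v₁² − v₂²) − ρg(h₂ − h₁).
P₂ = 810000 + ½·1030·(3.61² − 33.7²) − 1030·9.8·(−2.64) = 810000 + (-580000) − (-26600) = 257000 Pa.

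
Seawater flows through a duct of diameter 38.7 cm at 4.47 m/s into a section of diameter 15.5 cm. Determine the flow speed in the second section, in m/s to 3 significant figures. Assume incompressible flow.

Continuity gives A₁v₁ = A₂v₂, so v₂ = (1180 cm²)/(189 cm²) × 4.47 m/s = 27.9 m/s.

v₂ ≈ 27.9 m/s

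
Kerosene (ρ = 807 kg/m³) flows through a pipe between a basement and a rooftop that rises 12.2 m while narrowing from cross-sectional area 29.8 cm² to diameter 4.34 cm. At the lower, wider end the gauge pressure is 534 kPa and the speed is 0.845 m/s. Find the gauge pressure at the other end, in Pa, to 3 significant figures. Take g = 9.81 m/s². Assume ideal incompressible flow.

The volume flow rate is constant, so v₂ = (A₁/A₂)v₁ = (29.8/14.8)·0.845 = 1.70 m/s.
Energy conservation along the streamline gives P₂ = P₁ − ½ρ(v₂² − v₁²) − ρg(h₂ − h₁).
P₂ = 534000 + ½·807·(0.845² − 1.70²) − 807·9.81·(+12.2) = 534000 + (-881) − (96600) = 437000 Pa.

437000 Pa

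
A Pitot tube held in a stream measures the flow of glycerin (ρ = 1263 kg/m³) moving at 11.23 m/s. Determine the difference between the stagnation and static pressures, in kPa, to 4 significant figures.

ΔP ≈ 79.64 kPa

The dynamic pressure equals the rise in static pressure at the stagnation point: ΔP = ½ρv².
ΔP = ½·1263·11.23² = 79640 Pa.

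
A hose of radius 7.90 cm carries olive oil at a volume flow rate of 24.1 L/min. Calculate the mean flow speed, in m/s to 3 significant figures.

0.0205 m/s

Q = 24.1 L/min = 0.000402 m³/s.
v = Q/A = 0.000402 / 0.0196 = 0.0205 m/s.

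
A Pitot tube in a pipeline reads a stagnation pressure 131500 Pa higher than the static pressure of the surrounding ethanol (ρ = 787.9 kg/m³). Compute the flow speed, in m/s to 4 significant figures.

18.27 m/s

At the stagnation point the flow is brought to rest, so Bernoulli gives P_stag − P_static = ½ρv².
v = √(2ΔP/ρ) = √(2·131500/787.9) = 18.27 m/s.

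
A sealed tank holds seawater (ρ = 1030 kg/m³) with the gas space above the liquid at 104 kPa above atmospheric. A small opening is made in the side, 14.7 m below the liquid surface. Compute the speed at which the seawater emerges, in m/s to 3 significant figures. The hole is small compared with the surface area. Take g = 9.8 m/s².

v = 22.1 m/s

Take point 1 at the surface (v₁ ≈ 0) and point 2 at the hole (at atmospheric pressure). Bernoulli: P₁ + ρg h = P_atm + ½ρv₂².
With P₁ − P_atm = 104000 Pa, v₂ = √(2gh + 2ΔP/ρ) = √(2·9.8·14.7 + 2·104000/1030) = 22.1 m/s.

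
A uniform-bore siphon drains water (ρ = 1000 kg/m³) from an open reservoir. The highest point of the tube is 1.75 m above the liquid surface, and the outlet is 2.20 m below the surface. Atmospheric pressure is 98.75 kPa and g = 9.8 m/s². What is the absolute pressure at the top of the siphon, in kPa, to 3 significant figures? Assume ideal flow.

P_top ≈ 60.0 kPa

Bernoulli surface→outlet gives ½v² = g·h_out, so v = √(2·9.8·2.20) = 6.57 m/s.
With constant cross-section the crest speed equals v; applying Bernoulli from the surface up to the crest, P_top = P_atm − ½ρv² − ρg·h_top.
P_top = 98750 − ½·1000·6.57² − 1000·9.8·1.75 = 60000 Pa.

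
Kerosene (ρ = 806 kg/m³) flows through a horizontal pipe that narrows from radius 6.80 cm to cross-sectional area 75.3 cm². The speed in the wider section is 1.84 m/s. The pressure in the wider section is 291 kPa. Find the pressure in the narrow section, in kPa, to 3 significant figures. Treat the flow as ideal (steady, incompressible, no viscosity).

Mass conservation (A₁v₁ = A₂v₂) gives v₂ = 1.84 × 145/75.3 = 3.55 m/s.
Bernoulli (h₁ = h₂): P₁ − P₂ = ½ρ(v₂² − v₁²).
P₂ = P₁ − ½ρ(v₂² − v₁²) = 291000 − ½·806·(3.55² − 1.84²) = 291000 − 3710 = 287000 Pa.

P₂ = 287 kPa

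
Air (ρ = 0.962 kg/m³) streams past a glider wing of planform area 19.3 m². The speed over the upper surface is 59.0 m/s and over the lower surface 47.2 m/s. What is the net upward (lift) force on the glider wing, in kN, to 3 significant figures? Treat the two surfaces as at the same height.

F ≈ 11.6 kN

With equal heights on the two surfaces, Bernoulli gives P_lower − P_upper = ½ρ(v_upper² − v_lower²).
ΔP = ½·0.962·(59.0² − 47.2²) = 603 Pa.
Lift = ΔP · A = 603 × 19.3 = 11600 N.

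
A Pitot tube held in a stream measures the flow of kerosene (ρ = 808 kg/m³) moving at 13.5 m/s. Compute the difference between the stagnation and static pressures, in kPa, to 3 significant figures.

ΔP ≈ 73.6 kPa

The dynamic pressure equals the rise in static pressure at the stagnation point: ΔP = ½ρv².
ΔP = ½·808·13.5² = 73600 Pa.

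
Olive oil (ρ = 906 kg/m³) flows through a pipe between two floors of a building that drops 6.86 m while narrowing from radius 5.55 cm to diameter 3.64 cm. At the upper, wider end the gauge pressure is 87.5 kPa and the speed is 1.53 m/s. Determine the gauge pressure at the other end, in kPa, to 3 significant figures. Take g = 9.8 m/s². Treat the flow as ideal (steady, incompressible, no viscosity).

P₂ ≈ 57.8 kPa

The volume flow rate is constant, so v₂ = (A₁/A₂)v₁ = (96.8/10.4)·1.53 = 14.2 m/s.
Applying Bernoulli between the two ends and solving for P₂: P₂ = P₁ + ½ρ(v₁² − v₂²) − ρgΔh.
P₂ = 87500 + ½·906·(1.53² − 14.2²) − 906·9.8·(−6.86) = 87500 + (-90600) − (-60900) = 57800 Pa.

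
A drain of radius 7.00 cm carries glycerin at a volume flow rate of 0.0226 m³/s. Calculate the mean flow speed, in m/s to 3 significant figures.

Q = 0.0226 m³/s = 0.0226 m³/s.
v = Q/A = 0.0226 / 0.0154 = 1.47 m/s.

v ≈ 1.47 m/s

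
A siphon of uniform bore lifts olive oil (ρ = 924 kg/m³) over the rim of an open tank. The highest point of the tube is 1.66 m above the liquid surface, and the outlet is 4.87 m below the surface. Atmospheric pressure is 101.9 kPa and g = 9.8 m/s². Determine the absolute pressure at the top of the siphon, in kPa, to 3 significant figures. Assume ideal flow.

From the surface to the outlet (both open to atmosphere, surface at rest): v = √(2g·h_out) = √(2·9.8·4.87) = 9.77 m/s.
Continuity keeps v the same throughout the tube; from surface to crest, P_atm + 0 = P_top + ½ρv² + ρg·h_top.
P_top = 101900 − ½·924·9.77² − 924·9.8·1.66 = 42800 Pa.

P_top ≈ 42.8 kPa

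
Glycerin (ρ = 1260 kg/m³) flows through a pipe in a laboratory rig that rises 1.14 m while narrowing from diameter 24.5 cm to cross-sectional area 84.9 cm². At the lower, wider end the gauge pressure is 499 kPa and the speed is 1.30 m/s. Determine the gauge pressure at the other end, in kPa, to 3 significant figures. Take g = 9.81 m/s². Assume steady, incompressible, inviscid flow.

P₂ ≈ 453 kPa

Mass conservation (A₁v₁ = A₂v₂) gives v₂ = 1.30 × 471/84.9 = 7.22 m/s.
Bernoulli: P₁ + ½ρv₁² + ρg h₁ = P₂ + ½ρv₂² + ρg h₂, so P₂ = P₁ + ½ρ(v₁² − v₂²) − ρg(h₂ − h₁).
P₂ = 499000 + ½·1260·(1.30² − 7.22²) − 1260·9.81·(+1.14) = 499000 + (-31800) − (14100) = 453000 Pa.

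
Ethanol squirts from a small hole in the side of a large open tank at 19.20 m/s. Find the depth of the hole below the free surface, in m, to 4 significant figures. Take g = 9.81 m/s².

h = 18.79 m

Torricelli: v = √(2gh), so h = v²/(2g).
h = 19.20²/(2·9.81) = 368.6/19.62 = 18.79 m.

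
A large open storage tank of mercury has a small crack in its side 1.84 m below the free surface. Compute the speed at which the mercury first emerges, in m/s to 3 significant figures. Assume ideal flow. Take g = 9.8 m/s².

The surface is effectively still and both ends are open, so ½v² = gh and v = √(2·9.8·1.84) = 6.01 m/s.

v = 6.01 m/s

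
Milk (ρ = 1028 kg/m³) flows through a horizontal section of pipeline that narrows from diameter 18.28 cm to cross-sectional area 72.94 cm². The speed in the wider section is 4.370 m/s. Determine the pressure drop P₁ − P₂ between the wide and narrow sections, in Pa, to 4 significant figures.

The volume flow rate is constant, so v₂ = (A₁/A₂)v₁ = (262.4/72.94)·4.370 = 15.72 m/s.
Bernoulli (h₁ = h₂): P₁ − P₂ = ½ρ(v₂² − v₁²).
P₁ − P₂ = ½·1028·(15.72² − 4.370²) = ½·1028·228.1 = 117300 Pa.

ΔP = 117300 Pa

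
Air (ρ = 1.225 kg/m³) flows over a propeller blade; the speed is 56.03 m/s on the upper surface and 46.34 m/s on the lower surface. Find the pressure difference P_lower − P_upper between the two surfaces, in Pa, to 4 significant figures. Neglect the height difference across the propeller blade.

ΔP = 607.6 Pa

With negligible Δh, P + ½ρv² is constant, so P_low − P_up = ½ρ(v_up² − v_low²).
ΔP = ½·1.225·(56.03² − 46.34²) = 607.6 Pa.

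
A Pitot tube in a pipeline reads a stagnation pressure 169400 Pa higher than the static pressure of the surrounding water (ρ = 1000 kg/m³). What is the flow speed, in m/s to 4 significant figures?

At the stagnation point the flow is brought to rest, so Bernoulli gives P_stag − P_static = ½ρv².
v = √(2ΔP/ρ) = √(2·169400/1000) = 18.41 m/s.

v ≈ 18.41 m/s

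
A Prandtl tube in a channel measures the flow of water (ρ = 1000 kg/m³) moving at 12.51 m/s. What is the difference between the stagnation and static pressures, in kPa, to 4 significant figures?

At the stagnation point the flow is brought to rest, so Bernoulli gives P_stag − P_static = ½ρv².
ΔP = ½·1000·12.51² = 78250 Pa.

ΔP ≈ 78.25 kPa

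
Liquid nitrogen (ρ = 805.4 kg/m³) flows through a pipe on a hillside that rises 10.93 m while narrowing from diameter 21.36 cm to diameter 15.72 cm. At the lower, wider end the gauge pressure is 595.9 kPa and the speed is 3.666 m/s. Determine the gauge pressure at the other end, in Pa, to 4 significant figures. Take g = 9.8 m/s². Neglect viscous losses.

Continuity gives A₁v₁ = A₂v₂, so v₂ = (358.3 cm²)/(194.1 cm²) × 3.666 m/s = 6.768 m/s.
Bernoulli: P₁ + ½ρv₁² + ρg h₁ = P₂ + ½ρv₂² + ρg h₂, so P₂ = P₁ + ½ρ(v₁² − v₂²) − ρg(h₂ − h₁).
P₂ = 595900 + ½·805.4·(3.666² − 6.768²) − 805.4·9.8·(+10.93) = 595900 + (-13040) − (86270) = 496600 Pa.

P₂ ≈ 496600 Pa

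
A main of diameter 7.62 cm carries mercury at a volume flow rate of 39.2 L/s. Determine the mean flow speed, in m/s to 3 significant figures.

8.60 m/s

Q = 39.2 L/s = 0.0392 m³/s.
v = Q/A = 0.0392 / 0.00456 = 8.60 m/s.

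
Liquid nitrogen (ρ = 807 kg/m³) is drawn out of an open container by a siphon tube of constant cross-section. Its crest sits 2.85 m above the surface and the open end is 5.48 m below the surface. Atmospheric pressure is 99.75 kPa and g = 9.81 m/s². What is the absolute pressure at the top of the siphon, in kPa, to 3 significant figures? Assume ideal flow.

33.8 kPa

Bernoulli surface→outlet gives ½v² = g·h_out, so v = √(2·9.81·5.48) = 10.4 m/s.
Continuity keeps v the same throughout the tube; from surface to crest, P_atm + 0 = P_top + ½ρv² + ρg·h_top.
P_top = 99750 − ½·807·10.4² − 807·9.81·2.85 = 33800 Pa.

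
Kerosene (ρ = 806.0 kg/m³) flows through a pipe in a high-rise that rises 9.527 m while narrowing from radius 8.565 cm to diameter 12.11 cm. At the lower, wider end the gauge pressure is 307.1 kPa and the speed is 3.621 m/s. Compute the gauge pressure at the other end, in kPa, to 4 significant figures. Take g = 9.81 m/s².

215.9 kPa

By continuity, v₂ = v₁·A₁/A₂ = 3.621·(230.5/115.2) = 7.245 m/s.
Applying Bernoulli between the two ends and solving for P₂: P₂ = P₁ + ½ρ(v₁² − v₂²) − ρgΔh.
P₂ = 307100 + ½·806.0·(3.621² − 7.245²) − 806.0·9.81·(+9.527) = 307100 + (-15870) − (75330) = 215900 Pa.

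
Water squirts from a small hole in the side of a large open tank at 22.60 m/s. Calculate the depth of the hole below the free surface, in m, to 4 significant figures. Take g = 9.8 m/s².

26.06 m

Inverting v = √(2gh) gives h = v² / 2g.
h = 22.60²/(2·9.8) = 510.8/19.60 = 26.06 m.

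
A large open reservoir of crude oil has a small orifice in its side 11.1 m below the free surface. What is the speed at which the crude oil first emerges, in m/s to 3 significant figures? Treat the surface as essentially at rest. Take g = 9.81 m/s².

v ≈ 14.8 m/s

With the surface at rest and both surface and jet at atmospheric pressure, Bernoulli gives ρg h = ½ρv², so v = √(2gh) = √(2·9.81·11.1) = 14.8 m/s.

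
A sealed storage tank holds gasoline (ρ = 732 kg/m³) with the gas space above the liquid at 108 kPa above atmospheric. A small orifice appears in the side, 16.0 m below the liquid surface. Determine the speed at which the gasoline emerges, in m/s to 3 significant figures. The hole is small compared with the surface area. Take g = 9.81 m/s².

24.7 m/s

Take point 1 at the surface (v₁ ≈ 0) and point 2 at the hole (at atmospheric pressure). Bernoulli: P₁ + ρg h = P_atm + ½ρv₂².
With P₁ − P_atm = 108000 Pa, v₂ = √(2gh + 2ΔP/ρ) = √(2·9.81·16.0 + 2·108000/732) = 24.7 m/s.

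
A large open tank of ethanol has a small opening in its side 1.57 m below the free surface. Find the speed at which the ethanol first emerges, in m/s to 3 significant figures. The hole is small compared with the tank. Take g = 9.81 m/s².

With the surface at rest and both surface and jet at atmospheric pressure, Bernoulli gives ρg h = ½ρv², so v = √(2gh) = √(2·9.81·1.57) = 5.55 m/s.

5.55 m/s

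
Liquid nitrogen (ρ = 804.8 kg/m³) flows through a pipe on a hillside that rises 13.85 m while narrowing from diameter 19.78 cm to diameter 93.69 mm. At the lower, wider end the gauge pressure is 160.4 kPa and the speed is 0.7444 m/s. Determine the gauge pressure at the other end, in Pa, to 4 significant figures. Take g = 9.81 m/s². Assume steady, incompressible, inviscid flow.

By continuity, v₂ = v₁·A₁/A₂ = 0.7444·(307.3/68.94) = 3.318 m/s.
Energy conservation along the streamline gives P₂ = P₁ − ½ρ(v₂² − v₁²) − ρg(h₂ − h₁).
P₂ = 160400 + ½·804.8·(0.7444² − 3.318²) − 804.8·9.81·(+13.85) = 160400 + (-4207) − (109300) = 46850 Pa.

P₂ ≈ 46850 Pa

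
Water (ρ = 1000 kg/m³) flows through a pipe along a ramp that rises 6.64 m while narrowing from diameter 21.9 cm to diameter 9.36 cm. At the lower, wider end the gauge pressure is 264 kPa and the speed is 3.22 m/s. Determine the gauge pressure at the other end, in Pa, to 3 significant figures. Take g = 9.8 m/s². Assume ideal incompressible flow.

P₂ ≈ 48700 Pa

Mass conservation (A₁v₁ = A₂v₂) gives v₂ = 3.22 × 377/68.8 = 17.6 m/s.
Energy conservation along the streamline gives P₂ = P₁ − ½ρ(v₂² − v₁²) − ρg(h₂ − h₁).
P₂ = 264000 + ½·1000·(3.22² − 17.6²) − 1000·9.8·(+6.64) = 264000 + (-150000) − (65100) = 48700 Pa.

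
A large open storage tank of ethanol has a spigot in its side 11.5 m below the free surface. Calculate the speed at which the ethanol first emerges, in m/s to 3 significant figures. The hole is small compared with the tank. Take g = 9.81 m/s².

Bernoulli from surface to hole (P equal, v_surface ≈ 0): v = √(2gh) = √(2×9.81×11.5) = 15.0 m/s.

v = 15.0 m/s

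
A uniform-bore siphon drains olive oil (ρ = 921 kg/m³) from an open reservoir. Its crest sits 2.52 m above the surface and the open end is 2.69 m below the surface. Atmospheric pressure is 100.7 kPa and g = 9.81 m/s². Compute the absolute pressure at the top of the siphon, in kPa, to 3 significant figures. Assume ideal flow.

53.6 kPa

Bernoulli surface→outlet gives ½v² = g·h_out, so v = √(2·9.81·2.69) = 7.26 m/s.
Continuity keeps v the same throughout the tube; from surface to crest, P_atm + 0 = P_top + ½ρv² + ρg·h_top.
P_top = 100700 − ½·921·7.26² − 921·9.81·2.52 = 53600 Pa.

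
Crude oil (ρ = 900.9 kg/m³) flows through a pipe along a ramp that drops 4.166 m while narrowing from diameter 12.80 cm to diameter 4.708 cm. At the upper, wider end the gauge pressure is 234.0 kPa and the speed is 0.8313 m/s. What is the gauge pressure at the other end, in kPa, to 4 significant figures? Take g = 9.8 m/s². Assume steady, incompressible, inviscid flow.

By continuity, v₂ = v₁·A₁/A₂ = 0.8313·(128.7/17.41) = 6.145 m/s.
Bernoulli: P₁ + ½ρv₁² + ρg h₁ = P₂ + ½ρv₂² + ρg h₂, so P₂ = P₁ + ½ρ(v₁² − v₂²) − ρg(h₂ − h₁).
P₂ = 234000 + ½·900.9·(0.8313² − 6.145²) − 900.9·9.8·(−4.166) = 234000 + (-16700) − (-36780) = 254100 Pa.

P₂ ≈ 254.1 kPa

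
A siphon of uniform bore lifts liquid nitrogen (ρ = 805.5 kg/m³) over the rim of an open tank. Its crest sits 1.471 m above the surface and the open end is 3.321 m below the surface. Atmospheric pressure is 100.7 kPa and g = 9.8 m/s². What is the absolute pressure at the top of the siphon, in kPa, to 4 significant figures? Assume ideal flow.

Bernoulli surface→outlet gives ½v² = g·h_out, so v = √(2·9.8·3.321) = 8.068 m/s.
Continuity keeps v the same throughout the tube; from surface to crest, P_atm + 0 = P_top + ½ρv² + ρg·h_top.
P_top = 100700 − ½·805.5·8.068² − 805.5·9.8·1.471 = 62870 Pa.

P_top ≈ 62.87 kPa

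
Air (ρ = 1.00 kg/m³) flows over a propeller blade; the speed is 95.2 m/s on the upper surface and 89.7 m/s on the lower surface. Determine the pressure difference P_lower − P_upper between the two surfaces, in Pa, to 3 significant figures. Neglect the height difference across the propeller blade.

With negligible Δh, P + ½ρv² is constant, so P_low − P_up = ½ρ(v_up² − v_low²).
ΔP = ½·1.00·(95.2² − 89.7²) = 508 Pa.

ΔP ≈ 508 Pa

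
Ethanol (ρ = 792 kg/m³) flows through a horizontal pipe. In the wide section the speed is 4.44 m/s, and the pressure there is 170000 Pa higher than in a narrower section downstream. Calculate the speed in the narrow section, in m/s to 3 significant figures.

v₂ ≈ 21.2 m/s

With h₁ = h₂, rearranging Bernoulli gives v₂ = √(v₁² + 2ΔP/ρ).
v₂ = √(4.44² + 2·170000/792) = √(19.7 + 429) = 21.2 m/s.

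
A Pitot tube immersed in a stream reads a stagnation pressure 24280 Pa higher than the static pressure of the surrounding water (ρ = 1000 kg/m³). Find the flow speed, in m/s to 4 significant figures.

The dynamic pressure equals the rise in static pressure at the stagnation point: ΔP = ½ρv².
v = √(2ΔP/ρ) = √(2·24280/1000) = 6.969 m/s.

v ≈ 6.969 m/s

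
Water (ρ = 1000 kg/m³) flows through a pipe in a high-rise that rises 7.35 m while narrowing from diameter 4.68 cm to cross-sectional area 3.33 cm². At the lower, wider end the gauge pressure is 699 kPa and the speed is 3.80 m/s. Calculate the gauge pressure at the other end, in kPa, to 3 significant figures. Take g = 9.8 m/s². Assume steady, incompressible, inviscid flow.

The volume flow rate is constant, so v₂ = (A₁/A₂)v₁ = (17.2/3.33)·3.80 = 19.6 m/s.
Energy conservation along the streamline gives P₂ = P₁ − ½ρ(v₂² − v₁²) − ρg(h₂ − h₁).
P₂ = 699000 + ½·1000·(3.80² − 19.6²) − 1000·9.8·(+7.35) = 699000 + (-185000) − (72000) = 442000 Pa.

442 kPa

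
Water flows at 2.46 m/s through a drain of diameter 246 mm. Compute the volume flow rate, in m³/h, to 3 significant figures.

Q = A·v = 0.0475 m² × 2.46 m/s = 0.117 m³/s.
Converting: 0.117 m³/s × 3600 = 421 m³/h.

421 m³/h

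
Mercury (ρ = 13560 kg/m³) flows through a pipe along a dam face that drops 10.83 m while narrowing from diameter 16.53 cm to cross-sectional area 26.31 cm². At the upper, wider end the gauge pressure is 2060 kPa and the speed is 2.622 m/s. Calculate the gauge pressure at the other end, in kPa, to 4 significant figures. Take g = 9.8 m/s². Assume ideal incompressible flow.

The volume flow rate is constant, so v₂ = (A₁/A₂)v₁ = (214.6/26.31)·2.622 = 21.39 m/s.
Applying Bernoulli between the two ends and solving for P₂: P₂ = P₁ + ½ρ(v₁² − v₂²) − ρgΔh.
P₂ = 2060000 + ½·13560·(2.622² − 21.39²) − 13560·9.8·(−10.83) = 2060000 + (-3055000) − (-1439000) = 444600 Pa.

P₂ ≈ 444.6 kPa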